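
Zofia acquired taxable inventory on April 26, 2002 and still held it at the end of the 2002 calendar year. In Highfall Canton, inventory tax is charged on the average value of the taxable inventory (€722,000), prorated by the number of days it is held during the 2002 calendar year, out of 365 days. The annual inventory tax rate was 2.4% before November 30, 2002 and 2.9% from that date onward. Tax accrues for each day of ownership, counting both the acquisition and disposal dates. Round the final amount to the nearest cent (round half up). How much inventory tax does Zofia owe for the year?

April 26 – November 29, 2002: 218 days at 2.4% → €722,000 × 2.4% × 218/365 = €10,349.3260
November 30 – December 31, 2002: 32 days at 2.9% → €722,000 × 2.9% × 32/365 = €1,835.6603
Total = €12,184.9863

€12,184.99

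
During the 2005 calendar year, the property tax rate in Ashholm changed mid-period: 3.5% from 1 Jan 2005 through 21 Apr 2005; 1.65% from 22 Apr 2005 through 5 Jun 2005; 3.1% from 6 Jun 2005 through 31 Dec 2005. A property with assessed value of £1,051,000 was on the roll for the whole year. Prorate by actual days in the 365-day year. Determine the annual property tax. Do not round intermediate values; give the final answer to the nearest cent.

1 Jan – 21 Apr 2005: 111 days at 3.5% → £1,051,000 × 3.5% × 111/365 = £11,186.6712
22 Apr – 5 Jun 2005: 45 days at 1.65% → £1,051,000 × 1.65% × 45/365 = £2,137.9932
6 Jun – 31 Dec 2005: 209 days at 3.1% → £1,051,000 × 3.1% × 209/365 = £18,655.9699
Total = £31,980.6342

£31,980.63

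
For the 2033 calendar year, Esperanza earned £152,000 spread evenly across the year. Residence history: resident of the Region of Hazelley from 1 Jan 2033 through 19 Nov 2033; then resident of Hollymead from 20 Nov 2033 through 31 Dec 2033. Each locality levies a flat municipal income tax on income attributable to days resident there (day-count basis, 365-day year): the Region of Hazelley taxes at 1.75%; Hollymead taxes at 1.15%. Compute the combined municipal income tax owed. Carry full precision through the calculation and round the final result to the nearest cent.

£2,555.06

The Region of Hazelley, 1 Jan – 19 Nov 2033: 323 days → £152,000 × 1.75% × 323/365 = £2,353.9178
Hollymead, 20 Nov – 31 Dec 2033: 42 days → £152,000 × 1.15% × 42/365 = £201.1397
Total = £2,555.0575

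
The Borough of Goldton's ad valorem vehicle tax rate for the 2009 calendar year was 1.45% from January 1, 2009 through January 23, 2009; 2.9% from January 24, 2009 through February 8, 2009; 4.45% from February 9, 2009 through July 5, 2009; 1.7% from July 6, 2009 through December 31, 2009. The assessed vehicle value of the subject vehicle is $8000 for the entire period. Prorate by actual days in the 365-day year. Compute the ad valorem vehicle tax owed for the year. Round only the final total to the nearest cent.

$227.55

January 1 – January 23, 2009: 23 days at 1.45% → $8000 × 1.45% × 23/365 = $7.3096
January 24 – February 8, 2009: 16 days at 2.9% → $8000 × 2.9% × 16/365 = $10.1699
February 9 – July 5, 2009: 147 days at 4.45% → $8000 × 4.45% × 147/365 = $143.3753
July 6 – December 31, 2009: 179 days at 1.7% → $8000 × 1.7% × 179/365 = $66.6959
Total = $227.5507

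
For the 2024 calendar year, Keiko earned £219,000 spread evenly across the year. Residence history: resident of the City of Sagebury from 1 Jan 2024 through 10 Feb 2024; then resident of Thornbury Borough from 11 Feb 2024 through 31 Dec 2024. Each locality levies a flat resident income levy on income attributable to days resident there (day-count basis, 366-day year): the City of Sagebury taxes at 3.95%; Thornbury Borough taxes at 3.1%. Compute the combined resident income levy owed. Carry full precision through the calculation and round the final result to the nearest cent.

£6,997.53

The City of Sagebury, 1 Jan – 10 Feb 2024: 41 days → £219,000 × 3.95% × 41/366 = £969.0451
Thornbury Borough, 11 Feb – 31 Dec 2024: 325 days → £219,000 × 3.1% × 325/366 = £6,028.4836
Total = £6,997.5287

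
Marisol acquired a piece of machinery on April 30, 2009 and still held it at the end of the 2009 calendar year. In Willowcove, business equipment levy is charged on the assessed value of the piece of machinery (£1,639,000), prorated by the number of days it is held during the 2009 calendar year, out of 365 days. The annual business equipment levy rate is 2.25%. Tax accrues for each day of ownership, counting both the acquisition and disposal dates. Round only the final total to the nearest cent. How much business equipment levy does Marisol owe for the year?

Days held (April 30 – December 31, 2009): 246 out of 365
Tax = £1,639,000 × 2.25% × 246/365 = £24,854.4247

£24,854.42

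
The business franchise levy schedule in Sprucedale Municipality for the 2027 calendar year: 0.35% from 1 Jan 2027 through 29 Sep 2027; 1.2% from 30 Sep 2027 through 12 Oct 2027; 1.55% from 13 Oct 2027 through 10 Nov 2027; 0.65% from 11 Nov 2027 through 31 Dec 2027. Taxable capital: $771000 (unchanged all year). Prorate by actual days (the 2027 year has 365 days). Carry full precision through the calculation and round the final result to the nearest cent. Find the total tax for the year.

1 Jan – 29 Sep 2027: 272 days at 0.35% → $771000 × 0.35% × 272/365 = $2010.9370
30 Sep – 12 Oct 2027: 13 days at 1.2% → $771000 × 1.2% × 13/365 = $329.5233
13 Oct – 10 Nov 2027: 29 days at 1.55% → $771000 × 1.55% × 29/365 = $949.4918
11 Nov – 31 Dec 2027: 51 days at 0.65% → $771000 × 0.65% × 51/365 = $700.2370
Total = $3990.1890

$3990.19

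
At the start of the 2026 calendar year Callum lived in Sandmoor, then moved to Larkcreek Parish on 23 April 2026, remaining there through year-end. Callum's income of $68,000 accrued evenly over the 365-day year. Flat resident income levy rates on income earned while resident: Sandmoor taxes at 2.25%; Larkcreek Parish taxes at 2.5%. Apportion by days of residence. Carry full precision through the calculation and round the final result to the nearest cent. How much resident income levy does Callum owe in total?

$1,647.84

Sandmoor, 1 January – 22 April 2026: 112 days → $68,000 × 2.25% × 112/365 = $469.4795
Larkcreek Parish, 23 April – 31 December 2026: 253 days → $68,000 × 2.5% × 253/365 = $1,178.3562
Total = $1,647.8356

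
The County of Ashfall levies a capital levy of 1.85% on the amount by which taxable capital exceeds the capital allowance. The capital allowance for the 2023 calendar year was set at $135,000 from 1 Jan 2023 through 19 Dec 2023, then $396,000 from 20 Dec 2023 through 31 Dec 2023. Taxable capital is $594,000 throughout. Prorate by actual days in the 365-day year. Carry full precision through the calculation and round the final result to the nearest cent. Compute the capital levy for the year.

$8,332.75

1 Jan – 19 Dec 2023: 353 days, exemption $135,000 → ($594,000 − $135,000) × 1.85% × 353/365 = $8,212.3274
20 Dec – 31 Dec 2023: 12 days, exemption $396,000 → ($594,000 − $396,000) × 1.85% × 12/365 = $120.4274
Total = $8,332.7548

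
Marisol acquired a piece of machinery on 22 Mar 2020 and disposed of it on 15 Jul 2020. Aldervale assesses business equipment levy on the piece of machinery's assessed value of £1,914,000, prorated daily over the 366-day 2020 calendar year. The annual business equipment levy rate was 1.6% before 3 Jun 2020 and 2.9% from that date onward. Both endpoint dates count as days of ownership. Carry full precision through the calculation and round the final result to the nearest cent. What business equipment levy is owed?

22 Mar – 2 Jun 2020: 73 days at 1.6% → £1,914,000 × 1.6% × 73/366 = £6,108.0656
3 Jun – 15 Jul 2020: 43 days at 2.9% → £1,914,000 × 2.9% × 43/366 = £6,521.1967
Total = £12,629.2623

£12,629.26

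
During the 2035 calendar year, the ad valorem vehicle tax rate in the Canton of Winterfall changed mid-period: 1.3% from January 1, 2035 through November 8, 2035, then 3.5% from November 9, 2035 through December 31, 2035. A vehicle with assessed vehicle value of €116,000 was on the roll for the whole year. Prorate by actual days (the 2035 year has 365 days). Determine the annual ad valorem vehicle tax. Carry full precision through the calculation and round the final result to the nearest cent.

€1,878.56

January 1 – November 8, 2035: 312 days at 1.3% → €116,000 × 1.3% × 312/365 = €1,289.0301
November 9 – December 31, 2035: 53 days at 3.5% → €116,000 × 3.5% × 53/365 = €589.5342
Total = €1,878.5644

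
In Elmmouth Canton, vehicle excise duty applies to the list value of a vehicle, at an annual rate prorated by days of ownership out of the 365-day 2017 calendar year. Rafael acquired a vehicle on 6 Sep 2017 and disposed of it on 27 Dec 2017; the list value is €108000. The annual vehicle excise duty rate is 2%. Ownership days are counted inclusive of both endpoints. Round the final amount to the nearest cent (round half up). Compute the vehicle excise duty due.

€668.71

Days held (6 Sep – 27 Dec 2017): 113 out of 365
Tax = €108000 × 2% × 113/365 = €668.7123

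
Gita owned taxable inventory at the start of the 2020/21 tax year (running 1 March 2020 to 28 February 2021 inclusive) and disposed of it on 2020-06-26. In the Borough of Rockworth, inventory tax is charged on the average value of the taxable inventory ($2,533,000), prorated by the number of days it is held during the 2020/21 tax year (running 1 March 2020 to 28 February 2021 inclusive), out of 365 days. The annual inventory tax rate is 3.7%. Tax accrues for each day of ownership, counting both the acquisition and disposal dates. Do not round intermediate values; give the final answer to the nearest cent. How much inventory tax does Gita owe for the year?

Days held (2020-03-01 to 2020-06-26): 118 out of 365
Tax = $2,533,000 × 3.7% × 118/365 = $30,298.8438

$30,298.84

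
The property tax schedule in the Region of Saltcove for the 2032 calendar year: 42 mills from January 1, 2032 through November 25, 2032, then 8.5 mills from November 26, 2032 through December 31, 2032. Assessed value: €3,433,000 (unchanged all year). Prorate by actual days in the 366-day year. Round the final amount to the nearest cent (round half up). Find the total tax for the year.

€132,873.98

January 1 – November 25, 2032: 330 days at 42 mills → €3,433,000 × 4.2% × 330/366 = €130,003.7705
November 26 – December 31, 2032: 36 days at 8.5 mills → €3,433,000 × 0.85% × 36/366 = €2,870.2131
Total = €132,873.9836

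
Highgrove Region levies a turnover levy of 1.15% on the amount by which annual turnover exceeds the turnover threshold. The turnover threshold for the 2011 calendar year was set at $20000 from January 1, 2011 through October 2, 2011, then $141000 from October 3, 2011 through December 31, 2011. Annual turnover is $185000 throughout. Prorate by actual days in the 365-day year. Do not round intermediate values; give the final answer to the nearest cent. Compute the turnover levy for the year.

$1554.39

January 1 – October 2, 2011: 275 days, exemption $20000 → ($185000 − $20000) × 1.15% × 275/365 = $1429.6233
October 3 – December 31, 2011: 90 days, exemption $141000 → ($185000 − $141000) × 1.15% × 90/365 = $124.7671
Total = $1554.3904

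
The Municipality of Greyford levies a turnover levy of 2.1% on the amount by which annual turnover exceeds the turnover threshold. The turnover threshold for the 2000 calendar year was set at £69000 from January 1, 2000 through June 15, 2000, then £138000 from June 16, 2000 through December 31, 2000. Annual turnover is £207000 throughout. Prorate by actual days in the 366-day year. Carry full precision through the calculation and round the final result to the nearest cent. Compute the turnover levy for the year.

£2110.16

January 1 – June 15, 2000: 167 days, exemption £69000 → (£207000 − £69000) × 2.1% × 167/366 = £1322.3115
June 16 – December 31, 2000: 199 days, exemption £138000 → (£207000 − £138000) × 2.1% × 199/366 = £787.8443
Total = £2110.1557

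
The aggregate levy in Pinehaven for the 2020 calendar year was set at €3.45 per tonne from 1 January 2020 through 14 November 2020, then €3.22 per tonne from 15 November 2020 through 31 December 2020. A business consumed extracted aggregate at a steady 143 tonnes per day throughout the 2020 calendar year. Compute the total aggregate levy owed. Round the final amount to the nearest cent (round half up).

1 January – 14 November 2020: 319 days × 143 tonnes/day = 45,617 tonnes at €3.45/tonne → €157,378.65
15 November – 31 December 2020: 47 days × 143 tonnes/day = 6,721 tonnes at €3.22/tonne → €21,641.62

€179,020.27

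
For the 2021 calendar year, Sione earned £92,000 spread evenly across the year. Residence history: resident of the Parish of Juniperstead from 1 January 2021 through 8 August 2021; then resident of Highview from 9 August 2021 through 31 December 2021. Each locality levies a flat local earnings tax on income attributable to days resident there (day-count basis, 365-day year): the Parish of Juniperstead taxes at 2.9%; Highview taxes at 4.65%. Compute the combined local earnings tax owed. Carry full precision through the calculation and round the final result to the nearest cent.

The Parish of Juniperstead, 1 January – 8 August 2021: 220 days → £92,000 × 2.9% × 220/365 = £1,608.1096
Highview, 9 August – 31 December 2021: 145 days → £92,000 × 4.65% × 145/365 = £1,699.4795
Total = £3,307.5890

£3,307.59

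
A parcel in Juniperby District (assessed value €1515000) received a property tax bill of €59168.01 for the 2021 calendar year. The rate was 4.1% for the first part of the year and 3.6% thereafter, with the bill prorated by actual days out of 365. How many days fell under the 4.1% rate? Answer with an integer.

223 days

Let d = days at the first rate; then 365 − d days at the second rate.
€1515000 × [4.1%·d + 3.6%·(365−d)] / 365 = €59168.01
Solving gives d = 223, so the new rate took effect on 12 Aug 2021.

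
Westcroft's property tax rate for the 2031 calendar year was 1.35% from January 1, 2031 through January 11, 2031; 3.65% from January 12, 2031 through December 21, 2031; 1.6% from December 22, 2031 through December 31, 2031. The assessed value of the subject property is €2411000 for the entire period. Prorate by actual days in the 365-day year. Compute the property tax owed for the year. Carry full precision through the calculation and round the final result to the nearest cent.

€84976.19

January 1 – January 11, 2031: 11 days at 1.35% → €2411000 × 1.35% × 11/365 = €980.9137
January 12 – December 21, 2031: 344 days at 3.65% → €2411000 × 3.65% × 344/365 = €82938.4000
December 22 – December 31, 2031: 10 days at 1.6% → €2411000 × 1.6% × 10/365 = €1056.8767
Total = €84976.1904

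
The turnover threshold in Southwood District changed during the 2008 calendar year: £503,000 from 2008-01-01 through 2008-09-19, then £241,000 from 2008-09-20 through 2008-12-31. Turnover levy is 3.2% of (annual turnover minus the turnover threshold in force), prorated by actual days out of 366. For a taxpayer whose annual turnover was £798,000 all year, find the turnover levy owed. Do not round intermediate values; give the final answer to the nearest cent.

£11,799.43

2008-01-01 to 2008-09-19: 263 days, exemption £503,000 → (£798,000 − £503,000) × 3.2% × 263/366 = £6,783.3880
2008-09-20 to 2008-12-31: 103 days, exemption £241,000 → (£798,000 − £241,000) × 3.2% × 103/366 = £5,016.0437
Total = £11,799.4317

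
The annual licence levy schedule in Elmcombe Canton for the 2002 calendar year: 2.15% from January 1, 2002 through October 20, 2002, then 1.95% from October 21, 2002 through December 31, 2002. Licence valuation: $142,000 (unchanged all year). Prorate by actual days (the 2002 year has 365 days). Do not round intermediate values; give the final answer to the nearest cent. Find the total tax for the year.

January 1 – October 20, 2002: 293 days at 2.15% → $142,000 × 2.15% × 293/365 = $2,450.7644
October 21 – December 31, 2002: 72 days at 1.95% → $142,000 × 1.95% × 72/365 = $546.2137
Total = $2,996.9781

$2,996.98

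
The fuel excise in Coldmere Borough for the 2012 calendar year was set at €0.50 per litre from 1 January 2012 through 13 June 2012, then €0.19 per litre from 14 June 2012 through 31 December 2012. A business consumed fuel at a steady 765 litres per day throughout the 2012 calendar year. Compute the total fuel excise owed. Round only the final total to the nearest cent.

1 January – 13 June 2012: 165 days × 765 litres/day = 126,225 litres at €0.50/litre → €63,112.50
14 June – 31 December 2012: 201 days × 765 litres/day = 153,765 litres at €0.19/litre → €29,215.35

€92,327.85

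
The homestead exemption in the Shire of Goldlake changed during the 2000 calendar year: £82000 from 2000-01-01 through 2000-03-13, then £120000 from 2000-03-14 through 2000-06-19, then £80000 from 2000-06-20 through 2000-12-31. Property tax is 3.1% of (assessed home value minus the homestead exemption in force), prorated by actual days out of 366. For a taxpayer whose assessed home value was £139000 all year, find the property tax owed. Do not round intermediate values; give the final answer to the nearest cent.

2000-01-01 to 2000-03-13: 73 days, exemption £82000 → (£139000 − £82000) × 3.1% × 73/366 = £352.4344
2000-03-14 to 2000-06-19: 98 days, exemption £120000 → (£139000 − £120000) × 3.1% × 98/366 = £157.7104
2000-06-20 to 2000-12-31: 195 days, exemption £80000 → (£139000 − £80000) × 3.1% × 195/366 = £974.4672
Total = £1484.6120

£1484.61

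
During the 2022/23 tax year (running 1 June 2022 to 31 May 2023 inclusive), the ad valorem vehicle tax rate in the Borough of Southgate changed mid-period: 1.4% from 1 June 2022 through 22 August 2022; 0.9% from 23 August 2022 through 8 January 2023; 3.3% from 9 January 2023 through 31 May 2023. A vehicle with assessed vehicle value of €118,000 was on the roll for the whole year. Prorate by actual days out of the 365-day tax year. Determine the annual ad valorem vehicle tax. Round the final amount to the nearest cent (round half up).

1 June – 22 August 2022: 83 days at 1.4% → €118,000 × 1.4% × 83/365 = €375.6603
23 August 2022 – 8 January 2023: 139 days at 0.9% → €118,000 × 0.9% × 139/365 = €404.4329
9 January – 31 May 2023: 143 days at 3.3% → €118,000 × 3.3% × 143/365 = €1,525.5945
Total = €2,305.6877

€2,305.69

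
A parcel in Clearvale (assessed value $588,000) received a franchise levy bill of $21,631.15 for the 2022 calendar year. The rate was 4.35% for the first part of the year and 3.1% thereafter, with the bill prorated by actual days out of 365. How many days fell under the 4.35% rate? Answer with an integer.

Let d = days at the first rate; then 365 − d days at the second rate.
$588,000 × [4.35%·d + 3.1%·(365−d)] / 365 = $21,631.15
Solving gives d = 169, so the new rate took effect on 19 Jun 2022.

169 days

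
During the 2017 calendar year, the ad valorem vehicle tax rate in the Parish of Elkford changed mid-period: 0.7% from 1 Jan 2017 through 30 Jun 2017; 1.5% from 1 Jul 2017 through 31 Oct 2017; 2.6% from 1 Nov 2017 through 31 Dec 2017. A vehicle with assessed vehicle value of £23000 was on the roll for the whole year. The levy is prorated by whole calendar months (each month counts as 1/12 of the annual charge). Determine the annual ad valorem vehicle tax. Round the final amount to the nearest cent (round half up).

1 Jan – 30 Jun 2017: 6 months at 0.7% → £23000 × 0.7% × 6/12 = £80.5000
1 Jul – 31 Oct 2017: 4 months at 1.5% → £23000 × 1.5% × 4/12 = £115.0000
1 Nov – 31 Dec 2017: 2 months at 2.6% → £23000 × 2.6% × 2/12 = £99.6667
Total = £295.1667

£295.17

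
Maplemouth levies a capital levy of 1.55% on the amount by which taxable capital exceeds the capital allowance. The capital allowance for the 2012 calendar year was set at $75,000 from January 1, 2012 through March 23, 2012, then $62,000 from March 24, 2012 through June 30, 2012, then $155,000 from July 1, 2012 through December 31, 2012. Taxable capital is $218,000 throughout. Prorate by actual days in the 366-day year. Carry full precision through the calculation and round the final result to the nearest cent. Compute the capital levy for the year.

$1,647.62

January 1 – March 23, 2012: 83 days, exemption $75,000 → ($218,000 − $75,000) × 1.55% × 83/366 = $502.6489
March 24 – June 30, 2012: 99 days, exemption $62,000 → ($218,000 − $62,000) × 1.55% × 99/366 = $654.0492
July 1 – December 31, 2012: 184 days, exemption $155,000 → ($218,000 − $155,000) × 1.55% × 184/366 = $490.9180
Total = $1,647.6161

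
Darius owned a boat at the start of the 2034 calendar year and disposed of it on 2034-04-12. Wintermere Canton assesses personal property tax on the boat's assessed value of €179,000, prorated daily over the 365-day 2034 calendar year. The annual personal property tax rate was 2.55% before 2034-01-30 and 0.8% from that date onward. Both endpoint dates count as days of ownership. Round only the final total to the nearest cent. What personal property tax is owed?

2034-01-01 to 2034-01-29: 29 days at 2.55% → €179,000 × 2.55% × 29/365 = €362.6589
2034-01-30 to 2034-04-12: 73 days at 0.8% → €179,000 × 0.8% × 73/365 = €286.4000
Total = €649.0589

€649.06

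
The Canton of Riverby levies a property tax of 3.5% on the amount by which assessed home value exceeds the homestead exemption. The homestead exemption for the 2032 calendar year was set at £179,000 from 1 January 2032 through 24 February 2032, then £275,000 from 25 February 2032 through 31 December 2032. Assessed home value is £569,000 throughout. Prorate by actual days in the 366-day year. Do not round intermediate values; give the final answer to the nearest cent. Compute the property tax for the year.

1 January – 24 February 2032: 55 days, exemption £179,000 → (£569,000 − £179,000) × 3.5% × 55/366 = £2,051.2295
25 February – 31 December 2032: 311 days, exemption £275,000 → (£569,000 − £275,000) × 3.5% × 311/366 = £8,743.6885
Total = £10,794.9180

£10,794.92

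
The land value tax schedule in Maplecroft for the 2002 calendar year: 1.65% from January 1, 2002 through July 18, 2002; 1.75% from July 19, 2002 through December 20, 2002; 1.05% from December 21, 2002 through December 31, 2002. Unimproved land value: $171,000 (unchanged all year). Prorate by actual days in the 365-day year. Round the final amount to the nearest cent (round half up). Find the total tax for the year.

January 1 – July 18, 2002: 199 days at 1.65% → $171,000 × 1.65% × 199/365 = $1,538.2973
July 19 – December 20, 2002: 155 days at 1.75% → $171,000 × 1.75% × 155/365 = $1,270.7877
December 21 – December 31, 2002: 11 days at 1.05% → $171,000 × 1.05% × 11/365 = $54.1110
Total = $2,863.1959

$2,863.20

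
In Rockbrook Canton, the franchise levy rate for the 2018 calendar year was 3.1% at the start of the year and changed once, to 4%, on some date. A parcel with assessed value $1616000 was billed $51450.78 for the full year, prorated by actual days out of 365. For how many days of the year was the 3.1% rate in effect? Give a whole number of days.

331 days

Let d = days at the first rate; then 365 − d days at the second rate.
$1616000 × [3.1%·d + 4%·(365−d)] / 365 = $51450.78
Solving gives d = 331, so the new rate took effect on 28 November 2018.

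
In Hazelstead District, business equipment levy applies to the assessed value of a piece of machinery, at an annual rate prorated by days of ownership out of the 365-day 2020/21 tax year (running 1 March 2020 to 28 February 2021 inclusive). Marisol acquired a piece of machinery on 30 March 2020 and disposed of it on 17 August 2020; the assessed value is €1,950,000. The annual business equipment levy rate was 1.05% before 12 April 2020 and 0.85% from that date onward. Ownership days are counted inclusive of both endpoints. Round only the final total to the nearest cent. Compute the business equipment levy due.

€6,541.85

30 March – 11 April 2020: 13 days at 1.05% → €1,950,000 × 1.05% × 13/365 = €729.2466
12 April – 17 August 2020: 128 days at 0.85% → €1,950,000 × 0.85% × 128/365 = €5,812.6027
Total = €6,541.8493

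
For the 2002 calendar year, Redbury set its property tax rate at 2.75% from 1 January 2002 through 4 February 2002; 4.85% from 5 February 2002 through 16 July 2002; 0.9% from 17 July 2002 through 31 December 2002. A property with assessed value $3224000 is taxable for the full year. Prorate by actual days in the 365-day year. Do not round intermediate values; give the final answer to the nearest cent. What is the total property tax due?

$91256.87

1 January – 4 February 2002: 35 days at 2.75% → $3224000 × 2.75% × 35/365 = $8501.6438
5 February – 16 July 2002: 162 days at 4.85% → $3224000 × 4.85% × 162/365 = $69399.9123
17 July – 31 December 2002: 168 days at 0.9% → $3224000 × 0.9% × 168/365 = $13355.3096
Total = $91256.8658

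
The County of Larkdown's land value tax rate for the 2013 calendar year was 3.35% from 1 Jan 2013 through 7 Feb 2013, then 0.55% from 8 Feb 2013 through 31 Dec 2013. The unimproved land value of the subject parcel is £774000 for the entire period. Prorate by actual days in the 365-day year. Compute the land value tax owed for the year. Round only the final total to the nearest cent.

£6513.26

1 Jan – 7 Feb 2013: 38 days at 3.35% → £774000 × 3.35% × 38/365 = £2699.4575
8 Feb – 31 Dec 2013: 327 days at 0.55% → £774000 × 0.55% × 327/365 = £3813.8055
Total = £6513.2630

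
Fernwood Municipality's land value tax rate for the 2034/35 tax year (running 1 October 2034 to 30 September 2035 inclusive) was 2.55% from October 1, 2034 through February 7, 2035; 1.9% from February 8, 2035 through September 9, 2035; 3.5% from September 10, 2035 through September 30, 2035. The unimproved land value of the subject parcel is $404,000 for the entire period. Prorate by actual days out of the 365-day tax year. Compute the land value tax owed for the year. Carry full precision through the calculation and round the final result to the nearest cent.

$8,983.19

October 1, 2034 – February 7, 2035: 130 days at 2.55% → $404,000 × 2.55% × 130/365 = $3,669.2055
February 8 – September 9, 2035: 214 days at 1.9% → $404,000 × 1.9% × 214/365 = $4,500.4493
September 10 – September 30, 2035: 21 days at 3.5% → $404,000 × 3.5% × 21/365 = $813.5342
Total = $8,983.1890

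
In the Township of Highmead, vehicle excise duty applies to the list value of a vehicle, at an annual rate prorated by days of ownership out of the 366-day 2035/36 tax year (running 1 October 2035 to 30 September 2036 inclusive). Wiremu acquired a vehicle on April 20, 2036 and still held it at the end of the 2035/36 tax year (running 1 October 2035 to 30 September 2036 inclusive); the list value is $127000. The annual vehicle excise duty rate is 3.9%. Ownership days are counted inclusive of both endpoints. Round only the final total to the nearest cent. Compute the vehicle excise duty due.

Days held (April 20 – September 30, 2036): 164 out of 366
Tax = $127000 × 3.9% × 164/366 = $2219.3770

$2219.38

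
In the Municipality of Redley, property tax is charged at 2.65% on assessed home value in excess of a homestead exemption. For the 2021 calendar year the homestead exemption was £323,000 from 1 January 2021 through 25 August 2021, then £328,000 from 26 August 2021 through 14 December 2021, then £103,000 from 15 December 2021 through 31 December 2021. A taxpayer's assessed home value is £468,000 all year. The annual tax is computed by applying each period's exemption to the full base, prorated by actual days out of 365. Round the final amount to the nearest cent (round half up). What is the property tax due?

1 January – 25 August 2021: 237 days, exemption £323,000 → (£468,000 − £323,000) × 2.65% × 237/365 = £2,494.9932
26 August – 14 December 2021: 111 days, exemption £328,000 → (£468,000 − £328,000) × 2.65% × 111/365 = £1,128.2466
15 December – 31 December 2021: 17 days, exemption £103,000 → (£468,000 − £103,000) × 2.65% × 17/365 = £450.5000
Total = £4,073.7397

£4,073.74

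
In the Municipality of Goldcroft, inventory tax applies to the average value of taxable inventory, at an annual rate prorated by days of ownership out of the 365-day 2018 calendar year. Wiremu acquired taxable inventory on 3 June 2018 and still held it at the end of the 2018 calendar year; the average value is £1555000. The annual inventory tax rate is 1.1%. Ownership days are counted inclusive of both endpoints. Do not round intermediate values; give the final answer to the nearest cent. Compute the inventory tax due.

£9934.96

Days held (3 June – 31 December 2018): 212 out of 365
Tax = £1555000 × 1.1% × 212/365 = £9934.9589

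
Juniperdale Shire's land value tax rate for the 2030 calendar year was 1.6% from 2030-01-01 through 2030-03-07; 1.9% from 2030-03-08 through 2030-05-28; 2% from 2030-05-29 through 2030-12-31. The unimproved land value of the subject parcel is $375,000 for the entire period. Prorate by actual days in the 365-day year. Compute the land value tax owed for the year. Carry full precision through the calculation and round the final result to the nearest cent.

2030-01-01 to 2030-03-07: 66 days at 1.6% → $375,000 × 1.6% × 66/365 = $1,084.9315
2030-03-08 to 2030-05-28: 82 days at 1.9% → $375,000 × 1.9% × 82/365 = $1,600.6849
2030-05-29 to 2030-12-31: 217 days at 2% → $375,000 × 2% × 217/365 = $4,458.9041
Total = $7,144.5205

$7,144.52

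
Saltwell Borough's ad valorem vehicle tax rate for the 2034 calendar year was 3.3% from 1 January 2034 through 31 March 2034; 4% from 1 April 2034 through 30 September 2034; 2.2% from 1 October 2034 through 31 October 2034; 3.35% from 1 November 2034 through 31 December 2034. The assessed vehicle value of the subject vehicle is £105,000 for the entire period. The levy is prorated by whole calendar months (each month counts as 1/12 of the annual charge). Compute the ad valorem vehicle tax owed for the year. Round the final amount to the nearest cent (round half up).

1 January – 31 March 2034: 3 months at 3.3% → £105,000 × 3.3% × 3/12 = £866.2500
1 April – 30 September 2034: 6 months at 4% → £105,000 × 4% × 6/12 = £2,100.0000
1 October – 31 October 2034: 1 month at 2.2% → £105,000 × 2.2% × 1/12 = £192.5000
1 November – 31 December 2034: 2 months at 3.35% → £105,000 × 3.35% × 2/12 = £586.2500
Total = £3,745.0000

£3,745.00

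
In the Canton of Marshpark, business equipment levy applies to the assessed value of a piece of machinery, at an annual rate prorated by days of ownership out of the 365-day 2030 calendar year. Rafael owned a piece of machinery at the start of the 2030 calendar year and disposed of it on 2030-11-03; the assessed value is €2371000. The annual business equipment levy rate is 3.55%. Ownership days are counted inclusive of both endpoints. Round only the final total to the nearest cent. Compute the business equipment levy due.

€70795.46

Days held (2030-01-01 to 2030-11-03): 307 out of 365
Tax = €2371000 × 3.55% × 307/365 = €70795.4616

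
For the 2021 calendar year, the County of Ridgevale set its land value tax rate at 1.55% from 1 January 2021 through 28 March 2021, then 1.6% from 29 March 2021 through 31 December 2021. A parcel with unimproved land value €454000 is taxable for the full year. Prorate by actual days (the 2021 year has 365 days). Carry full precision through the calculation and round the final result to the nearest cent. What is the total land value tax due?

€7209.89

1 January – 28 March 2021: 87 days at 1.55% → €454000 × 1.55% × 87/365 = €1677.3123
29 March – 31 December 2021: 278 days at 1.6% → €454000 × 1.6% × 278/365 = €5532.5808
Total = €7209.8932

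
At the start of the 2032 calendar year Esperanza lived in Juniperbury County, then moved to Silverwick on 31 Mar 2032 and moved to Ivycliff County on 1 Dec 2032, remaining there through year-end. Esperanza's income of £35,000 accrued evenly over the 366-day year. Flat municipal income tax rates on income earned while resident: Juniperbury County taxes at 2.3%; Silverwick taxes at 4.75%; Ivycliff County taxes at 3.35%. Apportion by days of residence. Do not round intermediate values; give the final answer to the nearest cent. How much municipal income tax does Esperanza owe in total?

£1,410.14

Juniperbury County, 1 Jan – 30 Mar 2032: 90 days → £35,000 × 2.3% × 90/366 = £197.9508
Silverwick, 31 Mar – 30 Nov 2032: 245 days → £35,000 × 4.75% × 245/366 = £1,112.8757
Ivycliff County, 1 Dec – 31 Dec 2032: 31 days → £35,000 × 3.35% × 31/366 = £99.3101
Total = £1,410.1366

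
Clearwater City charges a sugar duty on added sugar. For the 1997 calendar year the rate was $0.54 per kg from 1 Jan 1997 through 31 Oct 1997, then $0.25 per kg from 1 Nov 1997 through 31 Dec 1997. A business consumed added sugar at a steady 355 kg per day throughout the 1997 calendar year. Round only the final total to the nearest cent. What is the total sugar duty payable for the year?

1 Jan – 31 Oct 1997: 304 days × 355 kg/day = 107,920 kg at $0.54/kg → $58,276.80
1 Nov – 31 Dec 1997: 61 days × 355 kg/day = 21,655 kg at $0.25/kg → $5,413.75

$63,690.55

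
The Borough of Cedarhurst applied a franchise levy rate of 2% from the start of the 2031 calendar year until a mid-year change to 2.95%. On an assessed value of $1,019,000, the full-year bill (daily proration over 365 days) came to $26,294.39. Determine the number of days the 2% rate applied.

142 days

Let d = days at the first rate; then 365 − d days at the second rate.
$1,019,000 × [2%·d + 2.95%·(365−d)] / 365 = $26,294.39
Solving gives d = 142, so the new rate took effect on May 23, 2031.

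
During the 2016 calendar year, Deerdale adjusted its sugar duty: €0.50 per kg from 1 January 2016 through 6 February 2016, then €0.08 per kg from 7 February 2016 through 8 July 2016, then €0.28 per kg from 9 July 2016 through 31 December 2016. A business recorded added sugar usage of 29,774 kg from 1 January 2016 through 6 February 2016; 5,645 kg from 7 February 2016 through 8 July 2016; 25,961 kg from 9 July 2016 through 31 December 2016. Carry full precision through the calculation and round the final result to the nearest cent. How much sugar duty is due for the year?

1 January – 6 February 2016: 29,774 kg at €0.50/kg → €14887.00
7 February – 8 July 2016: 5,645 kg at €0.08/kg → €451.60
9 July – 31 December 2016: 25,961 kg at €0.28/kg → €7269.08

€22607.68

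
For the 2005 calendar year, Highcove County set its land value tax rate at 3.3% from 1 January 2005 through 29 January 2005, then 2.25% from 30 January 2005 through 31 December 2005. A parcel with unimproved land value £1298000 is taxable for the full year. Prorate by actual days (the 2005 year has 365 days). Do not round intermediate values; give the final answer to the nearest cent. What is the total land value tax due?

1 January – 29 January 2005: 29 days at 3.3% → £1298000 × 3.3% × 29/365 = £3403.2493
30 January – 31 December 2005: 336 days at 2.25% → £1298000 × 2.25% × 336/365 = £26884.6027
Total = £30287.8521

£30287.85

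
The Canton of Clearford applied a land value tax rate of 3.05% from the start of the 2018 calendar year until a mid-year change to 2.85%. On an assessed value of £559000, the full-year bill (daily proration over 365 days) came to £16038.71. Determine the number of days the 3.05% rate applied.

35 days

Let d = days at the first rate; then 365 − d days at the second rate.
£559000 × [3.05%·d + 2.85%·(365−d)] / 365 = £16038.71
Solving gives d = 35, so the new rate took effect on 5 February 2018.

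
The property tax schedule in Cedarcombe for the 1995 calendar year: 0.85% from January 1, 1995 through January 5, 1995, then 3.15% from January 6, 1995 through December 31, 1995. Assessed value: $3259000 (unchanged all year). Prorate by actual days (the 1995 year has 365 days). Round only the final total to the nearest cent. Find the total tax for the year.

January 1 – January 5, 1995: 5 days at 0.85% → $3259000 × 0.85% × 5/365 = $379.4726
January 6 – December 31, 1995: 360 days at 3.15% → $3259000 × 3.15% × 360/365 = $101252.2192
Total = $101631.6918

$101631.69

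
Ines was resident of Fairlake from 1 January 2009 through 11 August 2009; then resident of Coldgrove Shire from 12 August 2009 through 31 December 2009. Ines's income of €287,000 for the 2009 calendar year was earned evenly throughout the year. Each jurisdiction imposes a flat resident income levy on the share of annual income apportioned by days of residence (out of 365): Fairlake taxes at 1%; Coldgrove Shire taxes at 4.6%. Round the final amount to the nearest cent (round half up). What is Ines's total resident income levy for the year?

Fairlake, 1 January – 11 August 2009: 223 days → €287,000 × 1% × 223/365 = €1,753.4521
Coldgrove Shire, 12 August – 31 December 2009: 142 days → €287,000 × 4.6% × 142/365 = €5,136.1205
Total = €6,889.5726

€6,889.57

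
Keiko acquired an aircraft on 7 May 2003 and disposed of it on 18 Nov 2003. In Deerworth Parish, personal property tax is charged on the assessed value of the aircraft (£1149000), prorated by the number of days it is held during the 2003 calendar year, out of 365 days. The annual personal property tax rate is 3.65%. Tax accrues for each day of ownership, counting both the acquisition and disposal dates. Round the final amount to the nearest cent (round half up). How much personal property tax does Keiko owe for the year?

Days held (7 May – 18 Nov 2003): 196 out of 365
Tax = £1149000 × 3.65% × 196/365 = £22520.4000

£22520.40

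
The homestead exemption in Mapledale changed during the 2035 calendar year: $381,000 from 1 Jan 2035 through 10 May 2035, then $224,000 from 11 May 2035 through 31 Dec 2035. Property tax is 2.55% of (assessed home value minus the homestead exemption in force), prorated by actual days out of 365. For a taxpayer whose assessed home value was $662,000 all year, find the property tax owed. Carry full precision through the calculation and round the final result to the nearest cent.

$9,743.10

1 Jan – 10 May 2035: 130 days, exemption $381,000 → ($662,000 − $381,000) × 2.55% × 130/365 = $2,552.0959
11 May – 31 Dec 2035: 235 days, exemption $224,000 → ($662,000 − $224,000) × 2.55% × 235/365 = $7,191.0000
Total = $9,743.0959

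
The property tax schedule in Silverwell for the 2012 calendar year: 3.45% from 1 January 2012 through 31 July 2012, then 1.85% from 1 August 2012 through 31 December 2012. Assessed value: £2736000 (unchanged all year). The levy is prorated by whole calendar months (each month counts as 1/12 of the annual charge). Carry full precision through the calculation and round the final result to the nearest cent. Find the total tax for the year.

1 January – 31 July 2012: 7 months at 3.45% → £2736000 × 3.45% × 7/12 = £55062.0000
1 August – 31 December 2012: 5 months at 1.85% → £2736000 × 1.85% × 5/12 = £21090.0000
Total = £76152.0000

£76152.00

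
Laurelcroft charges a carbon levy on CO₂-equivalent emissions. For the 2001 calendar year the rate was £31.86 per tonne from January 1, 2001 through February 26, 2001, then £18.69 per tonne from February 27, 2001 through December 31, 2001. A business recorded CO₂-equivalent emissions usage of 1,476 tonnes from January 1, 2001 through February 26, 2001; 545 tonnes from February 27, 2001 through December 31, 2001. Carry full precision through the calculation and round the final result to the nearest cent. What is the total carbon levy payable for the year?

January 1 – February 26, 2001: 1,476 tonnes at £31.86/tonne → £47,025.36
February 27 – December 31, 2001: 545 tonnes at £18.69/tonne → £10,186.05

£57,211.41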